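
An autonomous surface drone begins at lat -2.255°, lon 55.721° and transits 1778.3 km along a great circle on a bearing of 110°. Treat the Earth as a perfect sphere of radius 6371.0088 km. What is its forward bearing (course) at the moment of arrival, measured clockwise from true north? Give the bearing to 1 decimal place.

δ = 1778.3/6371.0088 = 0.279124 rad (15.9926°).
With φ₁ = -2.255° = -0.039357 rad and θ = 110° = 1.919862 rad:
sin φ₂ = sin φ₁ cos δ + cos φ₁ sin δ cos θ = (-0.039347)(0.961297) + (0.999226)(0.275513)(-0.342020) = -0.131982
φ₂ = asin(-0.131982) = -0.132369 rad = -7.584°.
Then Δλ = atan2(0.258697, 0.956104) = 0.264247 rad, from sin θ sin δ cos φ₁ over cos δ − sin φ₁ sin φ₂.
λ₂ = 55.721° + 15.140° = 70.861°.
The forward bearing on arrival equals the back-azimuth from the destination plus 180°.
Back-azimuth from P₂ (-7.6°, 70.9°) to P₁ (-2.3°, 55.7°), with Δλ' = λ₁ − λ₂ = -15.1°: atan2( sin Δλ' cos φ₁ , cos φ₂ sin φ₁ − sin φ₂ cos φ₁ cos Δλ' ) = 288.7°.
Final bearing = (288.7° + 180°) mod 360° = 108.7°.

final bearing 108.7°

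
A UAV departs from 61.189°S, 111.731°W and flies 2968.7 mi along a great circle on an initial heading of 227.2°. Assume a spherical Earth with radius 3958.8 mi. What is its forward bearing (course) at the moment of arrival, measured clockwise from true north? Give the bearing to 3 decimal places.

final bearing 315.322°

Central angle δ = d/R = 0.749899 rad.
With φ₁ = -61.189° = -1.067950 rad and θ = 227.2° = 3.965388 rad:
sin φ₂ = sin φ₁ cos δ + cos φ₁ sin δ cos θ = (-0.876214)(0.731758) + (0.481922)(0.681565)(-0.679441) = -0.864346
φ₂ = asin(-0.864346) = -1.043849 rad = -59.808°.
Then Δλ = atan2(-0.241002, -0.025595) = -1.676602 rad, from sin θ sin δ cos φ₁ over cos δ − sin φ₁ sin φ₂.
λ₂ = -111.731° + -96.062° = -207.793°, normalized to (−180°, 180°] → 152.207°.
The forward bearing on arrival equals the back-azimuth from the destination plus 180°.
Back-azimuth from P₂ (-59.808°, 152.207°) to P₁ (-61.189°, -111.731°), with Δλ' = λ₁ − λ₂ = -263.938°: atan2( sin Δλ' cos φ₁ , cos φ₂ sin φ₁ − sin φ₂ cos φ₁ cos Δλ' ) = 135.322°.
Final bearing = (135.322° + 180°) mod 360° = 315.322°.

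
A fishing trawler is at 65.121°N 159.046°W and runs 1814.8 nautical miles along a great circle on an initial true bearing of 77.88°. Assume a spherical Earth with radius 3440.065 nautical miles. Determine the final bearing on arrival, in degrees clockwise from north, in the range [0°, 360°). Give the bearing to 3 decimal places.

final bearing 132.761°

The arc subtends δ = 1814.8/3440.065 = 0.527548 rad at the centre.
Converting: φ₁ = 1.136576 rad, θ = 1.359262 rad.
Applying the spherical law of cosines for sides, sin φ₂ = sin φ₁ cos δ + cos φ₁ sin δ cos θ = 0.828326, so φ₂ = 55.927°.
For the longitude increment, Δλ = atan2( sin θ sin δ cos φ₁, cos δ − sin φ₁ sin φ₂ ) = atan2(0.207068, 0.112588) = 61.466°.
λ₂ = -159.046° + 61.466° = -97.580°.
The forward bearing on arrival equals the back-azimuth from the destination plus 180°.
Back-azimuth from P₂ (55.927°, -97.580°) to P₁ (65.121°, -159.046°), with Δλ' = λ₁ − λ₂ = -61.466°: atan2( sin Δλ' cos φ₁ , cos φ₂ sin φ₁ − sin φ₂ cos φ₁ cos Δλ' ) = 312.761°.
Final bearing = (312.761° + 180°) mod 360° = 132.761°.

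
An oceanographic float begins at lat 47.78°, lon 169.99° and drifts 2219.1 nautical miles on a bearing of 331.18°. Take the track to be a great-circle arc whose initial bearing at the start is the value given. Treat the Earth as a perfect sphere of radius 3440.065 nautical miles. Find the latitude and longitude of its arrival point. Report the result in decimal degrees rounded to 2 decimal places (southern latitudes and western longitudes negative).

latitude 71.04°, longitude 106.86°

The arc subtends δ = 2219.1/3440.065 = 0.645075 rad at the centre.
Start latitude φ₁ = 0.833918 rad; initial bearing θ = 5.780181 rad.
sin φ₂ = sin φ₁ cos δ + cos φ₁ sin δ cos θ = (0.740570)(0.799055) + (0.671979)(0.601258)(0.876138) = 0.945745
φ₂ = asin(0.945745) = 1.239880 rad = 71.04°.
Δλ = atan2( sin θ sin δ cos φ₁ , cos δ − sin φ₁ sin φ₂ ) = atan2(-0.194768, 0.098664) = -1.101904 rad = -63.13°.
Hence λ₂ = 169.99° + -63.13° = 106.86°.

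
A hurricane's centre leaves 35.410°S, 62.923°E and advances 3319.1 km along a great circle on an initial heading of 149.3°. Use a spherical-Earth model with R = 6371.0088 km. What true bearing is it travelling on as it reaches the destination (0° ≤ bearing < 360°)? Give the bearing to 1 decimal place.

The arc subtends δ = 3319.1/6371.0088 = 0.520969 rad at the centre.
Converting: φ₁ = -0.618021 rad, θ = 2.605777 rad.
Applying the spherical law of cosines for sides, sin φ₂ = sin φ₁ cos δ + cos φ₁ sin δ cos θ = -0.851360, so φ₂ = -58.360°.
Then Δλ = atan2(0.207105, 0.374039) = 0.505678 rad, from sin θ sin δ cos φ₁ over cos δ − sin φ₁ sin φ₂.
λ₂ = λ₁ + Δλ = 91.896°.
The forward bearing on arrival equals the back-azimuth from the destination plus 180°.
Back-azimuth from P₂ (-58.4°, 91.9°) to P₁ (-35.4°, 62.9°), with Δλ' = λ₁ − λ₂ = -29.0°: atan2( sin Δλ' cos φ₁ , cos φ₂ sin φ₁ − sin φ₂ cos φ₁ cos Δλ' ) = 307.5°.
Final bearing = (307.5° + 180°) mod 360° = 127.5°.

final bearing 127.5°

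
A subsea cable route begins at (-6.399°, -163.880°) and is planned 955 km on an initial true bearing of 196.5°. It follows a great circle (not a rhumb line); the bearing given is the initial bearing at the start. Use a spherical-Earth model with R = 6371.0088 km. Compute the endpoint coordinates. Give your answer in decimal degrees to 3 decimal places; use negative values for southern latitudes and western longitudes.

latitude -14.625°, longitude -166.392°

δ = 955/6371.0088 = 0.149898 rad (8.5885°).
Converting: φ₁ = -0.111684 rad, θ = 3.429572 rad.
sin φ₂ = sin φ₁ cos δ + cos φ₁ sin δ cos θ = (-0.111452)(0.988786) + (0.993770)(0.149337)(-0.958820) = -0.252497
φ₂ = asin(-0.252497) = -0.255260 rad = -14.625°.
Then Δλ = atan2(-0.042150, 0.960645) = -0.043848 rad, from sin θ sin δ cos φ₁ over cos δ − sin φ₁ sin φ₂.
Hence λ₂ = -163.880° + -2.512° = -166.392°.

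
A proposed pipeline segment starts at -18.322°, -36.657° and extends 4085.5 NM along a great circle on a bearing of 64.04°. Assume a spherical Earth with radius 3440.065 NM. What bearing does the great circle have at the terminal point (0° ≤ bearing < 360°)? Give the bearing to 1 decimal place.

δ = 4085.5/3440.065 = 1.187623 rad (68.0458°).
With φ₁ = -18.322° = -0.319779 rad and θ = 64.04° = 1.117709 rad:
Destination latitude: φ₂ = arcsin( sin φ₁ cos δ + cos φ₁ sin δ cos θ ) = arcsin(0.267890) = 15.539°.
For the longitude increment, Δλ = atan2( sin θ sin δ cos φ₁, cos δ − sin φ₁ sin φ₂ ) = atan2(0.791625, 0.458079) = 59.944°.
λ₂ = λ₁ + Δλ = 23.287°.
The forward bearing on arrival equals the back-azimuth from the destination plus 180°.
Back-azimuth from P₂ (15.5°, 23.3°) to P₁ (-18.3°, -36.7°), with Δλ' = λ₁ − λ₂ = -59.9°: atan2( sin Δλ' cos φ₁ , cos φ₂ sin φ₁ − sin φ₂ cos φ₁ cos Δλ' ) = 242.4°.
Final bearing = (242.4° + 180°) mod 360° = 62.4°.

final bearing 62.4°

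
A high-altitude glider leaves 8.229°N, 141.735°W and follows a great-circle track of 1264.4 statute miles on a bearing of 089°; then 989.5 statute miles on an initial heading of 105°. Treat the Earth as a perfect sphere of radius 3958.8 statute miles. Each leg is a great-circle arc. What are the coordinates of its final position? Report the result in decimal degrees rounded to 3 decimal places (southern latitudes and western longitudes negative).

Apply the spherical direct solution leg by leg, carrying full precision between legs.
Leg 1: from (8.229°, -141.735°), δ = 1264.4/3958.8 = 0.319390 rad, θ = 89° → φ = 8.124°, λ = -123.246°.
Leg 2: from (8.124°, -123.246°), δ = 989.5/3958.8 = 0.249949 rad, θ = 105° → φ = 4.218°, λ = -109.385°.

latitude 4.218°, longitude -109.385°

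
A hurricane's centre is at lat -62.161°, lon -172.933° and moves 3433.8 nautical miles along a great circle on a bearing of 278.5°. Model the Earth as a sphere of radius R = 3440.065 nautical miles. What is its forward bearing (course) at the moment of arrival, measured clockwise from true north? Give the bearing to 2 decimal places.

Central angle δ = d/R = 0.998179 rad.
Converting: φ₁ = -1.084914 rad, θ = 4.860742 rad.
Applying the spherical law of cosines for sides, sin φ₂ = sin φ₁ cos δ + cos φ₁ sin δ cos θ = -0.421109, so φ₂ = -24.905°.
Then Δλ = atan2(-0.388186, 0.169463) = -1.159184 rad, from sin θ sin δ cos φ₁ over cos δ − sin φ₁ sin φ₂.
λ₂ = -172.933° + -66.416° = -239.349°, normalized to (−180°, 180°] → 120.651°.
The forward bearing on arrival equals the back-azimuth from the destination plus 180°.
Back-azimuth from P₂ (-24.90°, 120.65°) to P₁ (-62.16°, -172.93°), with Δλ' = λ₁ − λ₂ = -293.58°: atan2( sin Δλ' cos φ₁ , cos φ₂ sin φ₁ − sin φ₂ cos φ₁ cos Δλ' ) = 149.39°.
Final bearing = (149.39° + 180°) mod 360° = 329.39°.

final bearing 329.39°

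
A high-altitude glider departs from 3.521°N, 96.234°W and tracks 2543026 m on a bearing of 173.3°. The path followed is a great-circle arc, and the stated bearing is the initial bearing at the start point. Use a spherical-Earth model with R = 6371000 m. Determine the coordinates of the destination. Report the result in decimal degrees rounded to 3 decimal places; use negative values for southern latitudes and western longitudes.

The arc subtends δ = 2543026/6371000 = 0.399156 rad at the centre.
Start latitude φ₁ = 0.061453 rad; initial bearing θ = 3.024656 rad.
Destination latitude: φ₂ = arcsin( sin φ₁ cos δ + cos φ₁ sin δ cos θ ) = arcsin(-0.328672) = -19.188°.
Δλ = atan2( sin θ sin δ cos φ₁ , cos δ − sin φ₁ sin φ₂ ) = atan2(0.045257, 0.941574) = 0.048029 rad = 2.752°.
Hence λ₂ = -96.234° + 2.752° = -93.482°.

latitude -19.188°, longitude -93.482°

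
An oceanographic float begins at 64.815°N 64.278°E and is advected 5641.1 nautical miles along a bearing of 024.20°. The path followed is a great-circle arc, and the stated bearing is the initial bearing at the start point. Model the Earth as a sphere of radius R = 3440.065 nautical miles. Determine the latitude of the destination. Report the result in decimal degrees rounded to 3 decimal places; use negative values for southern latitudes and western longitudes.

latitude 18.954°

The arc subtends δ = 5641.1/3440.065 = 1.639824 rad at the centre.
Converting: φ₁ = 1.131235 rad, θ = 0.422370 rad.
sin φ₂ = sin φ₁ cos δ + cos φ₁ sin δ cos θ = (0.904938)(-0.068973) + (0.425542)(0.997619)(0.912120) = 0.324806
φ₂ = asin(0.324806) = 0.330806 rad = 18.954°.
Then Δλ = atan2(0.174024, -0.362902) = 2.694450 rad, from sin θ sin δ cos φ₁ over cos δ − sin φ₁ sin φ₂.
λ₂ = 64.278° + 154.381° = 218.659°, normalized to (−180°, 180°] → -141.341°.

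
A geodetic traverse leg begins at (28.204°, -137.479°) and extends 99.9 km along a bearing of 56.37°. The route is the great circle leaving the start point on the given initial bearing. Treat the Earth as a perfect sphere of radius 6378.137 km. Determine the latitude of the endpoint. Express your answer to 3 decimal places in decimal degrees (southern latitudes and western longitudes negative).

latitude 28.698°

The arc subtends δ = 99.9/6378.137 = 0.015663 rad at the centre.
Converting: φ₁ = 0.492253 rad, θ = 0.983842 rad.
Applying the spherical law of cosines for sides, sin φ₂ = sin φ₁ cos δ + cos φ₁ sin δ cos θ = 0.480199, so φ₂ = 28.698°.
For the longitude increment, Δλ = atan2( sin θ sin δ cos φ₁, cos δ − sin φ₁ sin φ₂ ) = atan2(0.011493, 0.772930) = 0.852°.
Hence λ₂ = -137.479° + 0.852° = -136.627°.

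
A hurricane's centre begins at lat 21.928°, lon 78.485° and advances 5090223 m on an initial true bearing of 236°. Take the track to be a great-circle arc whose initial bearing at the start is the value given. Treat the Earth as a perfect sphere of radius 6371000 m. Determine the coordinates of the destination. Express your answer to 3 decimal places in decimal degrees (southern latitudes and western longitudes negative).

Central angle δ = d/R = 0.798968 rad.
With φ₁ = 21.928° = 0.382716 rad and θ = 236° = 4.118977 rad:
Destination latitude: φ₂ = arcsin( sin φ₁ cos δ + cos φ₁ sin δ cos θ ) = arcsin(-0.111291) = -6.390°.
Δλ = atan2( sin θ sin δ cos φ₁ , cos δ − sin φ₁ sin φ₂ ) = atan2(-0.551136, 0.739007) = -0.640794 rad = -36.715°.
λ₂ = λ₁ + Δλ = 41.770°.

latitude -6.390°, longitude 41.770°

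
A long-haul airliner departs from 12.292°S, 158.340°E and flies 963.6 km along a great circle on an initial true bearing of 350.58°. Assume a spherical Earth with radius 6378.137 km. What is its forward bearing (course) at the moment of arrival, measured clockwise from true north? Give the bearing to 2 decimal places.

final bearing 350.78°

δ = 963.6/6378.137 = 0.151079 rad (8.6562°).
Start latitude φ₁ = -0.214536 rad; initial bearing θ = 6.118775 rad.
Destination latitude: φ₂ = arcsin( sin φ₁ cos δ + cos φ₁ sin δ cos θ ) = arcsin(-0.065398) = -3.750°.
Δλ = atan2( sin θ sin δ cos φ₁ , cos δ − sin φ₁ sin φ₂ ) = atan2(-0.024068, 0.974687) = -0.024688 rad = -1.415°.
λ₂ = 158.340° + -1.415° = 156.925°.
The forward bearing on arrival equals the back-azimuth from the destination plus 180°.
Back-azimuth from P₂ (-3.75°, 156.93°) to P₁ (-12.29°, 158.34°), with Δλ' = λ₁ − λ₂ = 1.41°: atan2( sin Δλ' cos φ₁ , cos φ₂ sin φ₁ − sin φ₂ cos φ₁ cos Δλ' ) = 170.78°.
Final bearing = (170.78° + 180°) mod 360° = 350.78°.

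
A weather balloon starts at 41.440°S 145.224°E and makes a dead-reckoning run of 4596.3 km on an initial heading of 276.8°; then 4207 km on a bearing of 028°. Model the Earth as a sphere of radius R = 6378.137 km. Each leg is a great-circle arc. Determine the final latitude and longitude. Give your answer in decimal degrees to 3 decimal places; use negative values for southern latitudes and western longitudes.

latitude 8.020°, longitude 115.300°

Apply the spherical direct solution leg by leg, carrying full precision between legs.
Leg 1: from (-41.440°, 145.224°), δ = 4596.3/6378.137 = 0.720634 rad, θ = 276.8° → φ = -26.023°, λ = 98.410°.
Leg 2: from (-26.023°, 98.410°), δ = 4207/6378.137 = 0.659597 rad, θ = 28° → φ = 8.020°, λ = 115.300°.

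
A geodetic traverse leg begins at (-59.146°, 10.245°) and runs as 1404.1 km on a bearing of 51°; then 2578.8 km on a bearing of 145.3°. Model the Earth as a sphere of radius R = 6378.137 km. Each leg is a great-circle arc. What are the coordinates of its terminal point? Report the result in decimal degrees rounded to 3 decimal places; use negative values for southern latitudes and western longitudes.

Apply the spherical direct solution leg by leg, carrying full precision between legs.
Leg 1: from (-59.146°, 10.245°), δ = 1404.1/6378.137 = 0.220143 rad, θ = 51° → φ = -50.110°, λ = 25.589°.
Leg 2: from (-50.110°, 25.589°), δ = 2578.8/6378.137 = 0.404319 rad, θ = 145.3° → φ = -65.900°, λ = 58.850°.

latitude -65.900°, longitude 58.850°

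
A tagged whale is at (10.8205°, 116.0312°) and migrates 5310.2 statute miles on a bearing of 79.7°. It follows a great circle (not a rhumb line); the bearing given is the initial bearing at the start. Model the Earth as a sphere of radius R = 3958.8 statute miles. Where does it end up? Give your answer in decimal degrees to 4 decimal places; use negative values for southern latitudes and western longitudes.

latitude 12.3402°, longitude -165.2253°

The arc subtends δ = 5310.2/3958.8 = 1.341366 rad at the centre.
With φ₁ = 10.8205° = 0.188853 rad and θ = 79.7° = 1.391027 rad:
Destination latitude: φ₂ = arcsin( sin φ₁ cos δ + cos φ₁ sin δ cos θ ) = arcsin(0.213716) = 12.3402°.
For the longitude increment, Δλ = atan2( sin θ sin δ cos φ₁, cos δ − sin φ₁ sin φ₂ ) = atan2(0.941068, 0.187301) = 78.7435°.
λ₂ = 116.0312° + 78.7435° = 194.7747°, normalized to (−180°, 180°] → -165.2253°.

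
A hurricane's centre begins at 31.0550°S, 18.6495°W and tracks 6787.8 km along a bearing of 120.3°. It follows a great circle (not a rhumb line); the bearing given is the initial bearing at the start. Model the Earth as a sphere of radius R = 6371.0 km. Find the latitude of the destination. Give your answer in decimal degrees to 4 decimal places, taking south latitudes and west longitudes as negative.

latitude -38.8977°

The arc subtends δ = 6787.8/6371 = 1.065421 rad at the centre.
Start latitude φ₁ = -0.542012 rad; initial bearing θ = 2.099631 rad.
Destination latitude: φ₂ = arcsin( sin φ₁ cos δ + cos φ₁ sin δ cos θ ) = arcsin(-0.627932) = -38.8977°.
For the longitude increment, Δλ = atan2( sin θ sin δ cos φ₁, cos δ − sin φ₁ sin φ₂ ) = atan2(0.647186, 0.160210) = 76.0960°.
λ₂ = λ₁ + Δλ = 57.4465°.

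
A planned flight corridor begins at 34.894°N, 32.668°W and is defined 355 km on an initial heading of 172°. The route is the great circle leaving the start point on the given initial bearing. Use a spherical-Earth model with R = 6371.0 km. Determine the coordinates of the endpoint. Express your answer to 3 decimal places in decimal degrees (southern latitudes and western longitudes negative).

Central angle δ = d/R = 0.055721 rad.
Converting: φ₁ = 0.609015 rad, θ = 3.001966 rad.
Destination latitude: φ₂ = arcsin( sin φ₁ cos δ + cos φ₁ sin δ cos θ ) = arcsin(0.525937) = 31.731°.
For the longitude increment, Δλ = atan2( sin θ sin δ cos φ₁, cos δ − sin φ₁ sin φ₂ ) = atan2(0.006357, 0.697580) = 0.522°.
Hence λ₂ = -32.668° + 0.522° = -32.146°.

latitude 31.731°, longitude -32.146°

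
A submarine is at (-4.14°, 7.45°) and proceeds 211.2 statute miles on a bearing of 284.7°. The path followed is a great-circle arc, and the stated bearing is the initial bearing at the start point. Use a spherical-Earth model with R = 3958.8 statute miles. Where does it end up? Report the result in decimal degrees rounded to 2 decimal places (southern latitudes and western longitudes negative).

δ = 211.2/3958.8 = 0.053349 rad (3.0567°).
With φ₁ = -4.14° = -0.072257 rad and θ = 284.7° = 4.968952 rad:
Applying the spherical law of cosines for sides, sin φ₂ = sin φ₁ cos δ + cos φ₁ sin δ cos θ = -0.058595, so φ₂ = -3.36°.
For the longitude increment, Δλ = atan2( sin θ sin δ cos φ₁, cos δ − sin φ₁ sin φ₂ ) = atan2(-0.051444, 0.994347) = -2.96°.
λ₂ = 7.45° + -2.96° = 4.49°.

latitude -3.36°, longitude 4.49°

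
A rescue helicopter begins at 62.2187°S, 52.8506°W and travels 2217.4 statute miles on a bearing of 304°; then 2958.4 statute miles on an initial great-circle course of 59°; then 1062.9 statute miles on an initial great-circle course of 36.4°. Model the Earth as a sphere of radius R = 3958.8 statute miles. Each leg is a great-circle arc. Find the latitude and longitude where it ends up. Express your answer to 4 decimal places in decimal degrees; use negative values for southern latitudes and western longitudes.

latitude 2.5998°, longitude -41.3434°

Apply the spherical direct solution leg by leg, carrying full precision between legs.
Leg 1: from (-62.2187°, -52.8506°), δ = 2217.4/3958.8 = 0.560119 rad, θ = 304° → φ = -37.6665°, λ = -86.6597°.
Leg 2: from (-37.6665°, -86.6597°), δ = 2958.4/3958.8 = 0.747297 rad, θ = 59° → φ = -9.8541°, λ = -50.4100°.
Leg 3: from (-9.8541°, -50.4100°), δ = 1062.9/3958.8 = 0.268490 rad, θ = 36.4° → φ = 2.5998°, λ = -41.3434°.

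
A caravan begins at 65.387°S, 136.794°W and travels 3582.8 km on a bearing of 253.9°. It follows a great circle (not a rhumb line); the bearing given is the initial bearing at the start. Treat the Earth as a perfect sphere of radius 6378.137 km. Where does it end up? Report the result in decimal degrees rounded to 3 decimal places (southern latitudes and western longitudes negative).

The arc subtends δ = 3582.8/6378.137 = 0.561731 rad at the centre.
Converting: φ₁ = -1.141218 rad, θ = 4.431391 rad.
Destination latitude: φ₂ = arcsin( sin φ₁ cos δ + cos φ₁ sin δ cos θ ) = arcsin(-0.830958) = -56.197°.
Then Δλ = atan2(-0.213142, 0.090876) = -1.167772 rad, from sin θ sin δ cos φ₁ over cos δ − sin φ₁ sin φ₂.
λ₂ = -136.794° + -66.908° = -203.702°, normalized to (−180°, 180°] → 156.298°.

latitude -56.197°, longitude 156.298°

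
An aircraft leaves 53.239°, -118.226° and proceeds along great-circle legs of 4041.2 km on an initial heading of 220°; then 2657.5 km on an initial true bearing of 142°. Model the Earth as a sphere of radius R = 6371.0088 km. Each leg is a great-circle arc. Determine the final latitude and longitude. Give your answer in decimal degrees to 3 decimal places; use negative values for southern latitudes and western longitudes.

Apply the spherical direct solution leg by leg, carrying full precision between legs.
Leg 1: from (53.239°, -118.226°), δ = 4041.2/6371.0088 = 0.634311 rad, θ = 220° → φ = 21.938°, λ = -142.473°.
Leg 2: from (21.938°, -142.473°), δ = 2657.5/6371.0088 = 0.417124 rad, θ = 142° → φ = 2.605°, λ = -128.014°.

latitude 2.605°, longitude -128.014°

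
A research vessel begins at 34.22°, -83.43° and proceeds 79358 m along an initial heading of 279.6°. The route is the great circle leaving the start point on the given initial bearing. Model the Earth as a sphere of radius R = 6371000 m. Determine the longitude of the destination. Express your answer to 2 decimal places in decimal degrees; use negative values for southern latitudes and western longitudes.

longitude -84.28°

δ = 79358/6371000 = 0.012456 rad (0.7137°).
Start latitude φ₁ = 0.597252 rad; initial bearing θ = 4.879941 rad.
Destination latitude: φ₂ = arcsin( sin φ₁ cos δ + cos φ₁ sin δ cos θ ) = arcsin(0.564046) = 34.34°.
Then Δλ = atan2(-0.010155, 0.682719) = -0.014874 rad, from sin θ sin δ cos φ₁ over cos δ − sin φ₁ sin φ₂.
λ₂ = -83.43° + -0.85° = -84.28°.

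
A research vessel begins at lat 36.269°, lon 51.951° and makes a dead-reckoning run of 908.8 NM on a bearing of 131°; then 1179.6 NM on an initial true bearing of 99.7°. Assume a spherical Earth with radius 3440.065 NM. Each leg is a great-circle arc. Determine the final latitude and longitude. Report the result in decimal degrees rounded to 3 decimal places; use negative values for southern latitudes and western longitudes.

Apply the spherical direct solution leg by leg, carrying full precision between legs.
Leg 1: from (36.269°, 51.951°), δ = 908.8/3440.065 = 0.264181 rad, θ = 131° → φ = 25.654°, λ = 64.579°.
Leg 2: from (25.654°, 64.579°), δ = 1179.6/3440.065 = 0.342900 rad, θ = 99.7° → φ = 20.896°, λ = 85.357°.

latitude 20.896°, longitude 85.357°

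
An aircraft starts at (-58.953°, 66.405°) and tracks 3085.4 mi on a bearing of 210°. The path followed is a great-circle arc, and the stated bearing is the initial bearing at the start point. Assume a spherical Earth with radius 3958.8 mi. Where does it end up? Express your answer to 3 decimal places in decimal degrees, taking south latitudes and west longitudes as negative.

The arc subtends δ = 3085.4/3958.8 = 0.779378 rad at the centre.
Start latitude φ₁ = -1.028924 rad; initial bearing θ = 3.665191 rad.
Applying the spherical law of cosines for sides, sin φ₂ = sin φ₁ cos δ + cos φ₁ sin δ cos θ = -0.923365, so φ₂ = -67.423°.
Δλ = atan2( sin θ sin δ cos φ₁ , cos δ − sin φ₁ sin φ₂ ) = atan2(-0.181241, -0.079736) = -1.985259 rad = -113.747°.
λ₂ = λ₁ + Δλ = -47.342°.

latitude -67.423°, longitude -47.342°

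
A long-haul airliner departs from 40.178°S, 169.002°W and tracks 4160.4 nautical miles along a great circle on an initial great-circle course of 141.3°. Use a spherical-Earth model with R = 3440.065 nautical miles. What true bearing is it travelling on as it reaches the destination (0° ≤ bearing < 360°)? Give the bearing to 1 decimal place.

final bearing 50.6°

The arc subtends δ = 4160.4/3440.065 = 1.209396 rad at the centre.
Start latitude φ₁ = -0.701238 rad; initial bearing θ = 2.466150 rad.
Applying the spherical law of cosines for sides, sin φ₂ = sin φ₁ cos δ + cos φ₁ sin δ cos θ = -0.785885, so φ₂ = -51.803°.
Then Δλ = atan2(0.446854, -0.153440) = 1.901561 rad, from sin θ sin δ cos φ₁ over cos δ − sin φ₁ sin φ₂.
λ₂ = λ₁ + Δλ = -60.051°.
The forward bearing on arrival equals the back-azimuth from the destination plus 180°.
Back-azimuth from P₂ (-51.8°, -60.1°) to P₁ (-40.2°, -169.0°), with Δλ' = λ₁ − λ₂ = -109.0°: atan2( sin Δλ' cos φ₁ , cos φ₂ sin φ₁ − sin φ₂ cos φ₁ cos Δλ' ) = 230.6°.
Final bearing = (230.6° + 180°) mod 360° = 50.6°.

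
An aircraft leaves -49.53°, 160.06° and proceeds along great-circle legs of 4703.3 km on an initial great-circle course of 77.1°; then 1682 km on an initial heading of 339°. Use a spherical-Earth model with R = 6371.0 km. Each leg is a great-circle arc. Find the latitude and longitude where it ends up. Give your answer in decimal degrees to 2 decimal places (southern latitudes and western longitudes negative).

latitude -13.50°, longitude -157.64°

Apply the spherical direct solution leg by leg, carrying full precision between legs.
Leg 1: from (-49.53°, 160.06°), δ = 4703.3/6371 = 0.738236 rad, θ = 77.1° → φ = -27.72°, λ = -152.12°.
Leg 2: from (-27.72°, -152.12°), δ = 1682/6371 = 0.264009 rad, θ = 339° → φ = -13.50°, λ = -157.64°.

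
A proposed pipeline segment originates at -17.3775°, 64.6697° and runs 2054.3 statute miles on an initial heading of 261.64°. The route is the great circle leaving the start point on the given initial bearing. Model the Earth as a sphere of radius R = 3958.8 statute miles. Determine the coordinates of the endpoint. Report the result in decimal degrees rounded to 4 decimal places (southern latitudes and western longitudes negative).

latitude -19.1573°, longitude 33.3751°

The arc subtends δ = 2054.3/3958.8 = 0.518920 rad at the centre.
With φ₁ = -17.3775° = -0.303295 rad and θ = 261.64° = 4.566479 rad:
Applying the spherical law of cosines for sides, sin φ₂ = sin φ₁ cos δ + cos φ₁ sin δ cos θ = -0.328163, so φ₂ = -19.1573°.
Δλ = atan2( sin θ sin δ cos φ₁ , cos δ − sin φ₁ sin φ₂ ) = atan2(-0.468277, 0.770344) = -0.546194 rad = -31.2946°.
Hence λ₂ = 64.6697° + -31.2946° = 33.3751°.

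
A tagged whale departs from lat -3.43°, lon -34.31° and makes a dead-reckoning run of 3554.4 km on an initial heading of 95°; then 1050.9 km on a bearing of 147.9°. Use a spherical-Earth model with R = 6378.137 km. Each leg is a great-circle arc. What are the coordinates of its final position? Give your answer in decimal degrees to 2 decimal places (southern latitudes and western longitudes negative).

Apply the spherical direct solution leg by leg, carrying full precision between legs.
Leg 1: from (-3.43°, -34.31°), δ = 3554.4/6378.137 = 0.557279 rad, θ = 95° → φ = -5.55°, λ = -2.35°.
Leg 2: from (-5.55°, -2.35°), δ = 1050.9/6378.137 = 0.164766 rad, θ = 147.9° → φ = -13.52°, λ = 2.79°.

latitude -13.52°, longitude 2.79°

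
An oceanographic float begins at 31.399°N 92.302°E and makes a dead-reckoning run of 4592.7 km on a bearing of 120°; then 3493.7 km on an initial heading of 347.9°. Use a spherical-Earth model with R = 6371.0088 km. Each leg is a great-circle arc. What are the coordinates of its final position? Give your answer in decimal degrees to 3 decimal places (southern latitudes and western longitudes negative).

latitude 36.888°, longitude 119.555°

Apply the spherical direct solution leg by leg, carrying full precision between legs.
Leg 1: from (31.399°, 92.302°), δ = 4592.7/6371.0088 = 0.720875 rad, θ = 120° → φ = 6.298°, λ = 127.407°.
Leg 2: from (6.298°, 127.407°), δ = 3493.7/6371.0088 = 0.548375 rad, θ = 347.9° → φ = 36.888°, λ = 119.555°.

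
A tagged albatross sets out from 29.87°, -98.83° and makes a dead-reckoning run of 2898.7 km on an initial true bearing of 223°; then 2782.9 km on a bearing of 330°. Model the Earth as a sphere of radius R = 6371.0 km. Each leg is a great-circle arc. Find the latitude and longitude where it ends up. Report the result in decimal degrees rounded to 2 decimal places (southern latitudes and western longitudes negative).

latitude 30.93°, longitude -130.81°

Apply the spherical direct solution leg by leg, carrying full precision between legs.
Leg 1: from (29.87°, -98.83°), δ = 2898.7/6371 = 0.454984 rad, θ = 223° → φ = 9.71°, λ = -116.53°.
Leg 2: from (9.71°, -116.53°), δ = 2782.9/6371 = 0.436807 rad, θ = 330° → φ = 30.93°, λ = -130.81°.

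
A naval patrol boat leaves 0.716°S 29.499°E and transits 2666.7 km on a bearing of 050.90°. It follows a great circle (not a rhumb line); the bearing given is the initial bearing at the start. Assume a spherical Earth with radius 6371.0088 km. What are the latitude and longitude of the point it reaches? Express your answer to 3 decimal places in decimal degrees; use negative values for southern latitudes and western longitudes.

latitude 14.176°, longitude 48.485°

δ = 2666.7/6371.0088 = 0.418568 rad (23.9822°).
Converting: φ₁ = -0.012497 rad, θ = 0.888373 rad.
sin φ₂ = sin φ₁ cos δ + cos φ₁ sin δ cos θ = (-0.012496)(0.913672) + (0.999922)(0.406452)(0.630676) = 0.244902
φ₂ = asin(0.244902) = 0.247419 rad = 14.176°.
Δλ = atan2( sin θ sin δ cos φ₁ , cos δ − sin φ₁ sin φ₂ ) = atan2(0.315401, 0.916732) = 0.331364 rad = 18.986°.
Hence λ₂ = 29.499° + 18.986° = 48.485°.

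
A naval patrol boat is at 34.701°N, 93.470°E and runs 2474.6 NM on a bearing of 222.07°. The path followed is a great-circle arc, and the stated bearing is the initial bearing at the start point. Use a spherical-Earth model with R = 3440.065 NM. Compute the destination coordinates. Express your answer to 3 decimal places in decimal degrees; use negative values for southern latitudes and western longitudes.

latitude 1.497°, longitude 67.262°

δ = 2474.6/3440.065 = 0.719347 rad (41.2155°).
With φ₁ = 34.701° = 0.605647 rad and θ = 222.07° = 3.875853 rad:
Destination latitude: φ₂ = arcsin( sin φ₁ cos δ + cos φ₁ sin δ cos θ ) = arcsin(0.026126) = 1.497°.
Δλ = atan2( sin θ sin δ cos φ₁ , cos δ − sin φ₁ sin φ₂ ) = atan2(-0.362959, 0.737363) = -0.457420 rad = -26.208°.
λ₂ = 93.470° + -26.208° = 67.262°.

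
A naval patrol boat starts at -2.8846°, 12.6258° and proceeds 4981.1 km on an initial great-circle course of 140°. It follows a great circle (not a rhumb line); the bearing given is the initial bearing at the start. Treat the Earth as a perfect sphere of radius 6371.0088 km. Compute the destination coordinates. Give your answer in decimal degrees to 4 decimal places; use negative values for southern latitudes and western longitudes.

Central angle δ = d/R = 0.781839 rad.
Start latitude φ₁ = -0.050346 rad; initial bearing θ = 2.443461 rad.
Destination latitude: φ₂ = arcsin( sin φ₁ cos δ + cos φ₁ sin δ cos θ ) = arcsin(-0.574771) = -35.0836°.
For the longitude increment, Δλ = atan2( sin θ sin δ cos φ₁, cos δ − sin φ₁ sin φ₂ ) = atan2(0.452325, 0.680694) = 33.6042°.
λ₂ = 12.6258° + 33.6042° = 46.2300°.

latitude -35.0836°, longitude 46.2300°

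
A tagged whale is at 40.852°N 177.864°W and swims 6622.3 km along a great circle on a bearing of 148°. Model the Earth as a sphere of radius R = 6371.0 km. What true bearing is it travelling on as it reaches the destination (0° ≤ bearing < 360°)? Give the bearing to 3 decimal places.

final bearing 155.729°

The arc subtends δ = 6622.3/6371 = 1.039444 rad at the centre.
With φ₁ = 40.852° = 0.713002 rad and θ = 148° = 2.583087 rad:
Applying the spherical law of cosines for sides, sin φ₂ = sin φ₁ cos δ + cos φ₁ sin δ cos θ = -0.221586, so φ₂ = -12.802°.
Δλ = atan2( sin θ sin δ cos φ₁ , cos δ − sin φ₁ sin φ₂ ) = atan2(0.345566, 0.651640) = 0.487594 rad = 27.937°.
λ₂ = λ₁ + Δλ = -149.927°.
The forward bearing on arrival equals the back-azimuth from the destination plus 180°.
Back-azimuth from P₂ (-12.802°, -149.927°) to P₁ (40.852°, -177.864°), with Δλ' = λ₁ − λ₂ = -27.937°: atan2( sin Δλ' cos φ₁ , cos φ₂ sin φ₁ − sin φ₂ cos φ₁ cos Δλ' ) = 335.729°.
Final bearing = (335.729° + 180°) mod 360° = 155.729°.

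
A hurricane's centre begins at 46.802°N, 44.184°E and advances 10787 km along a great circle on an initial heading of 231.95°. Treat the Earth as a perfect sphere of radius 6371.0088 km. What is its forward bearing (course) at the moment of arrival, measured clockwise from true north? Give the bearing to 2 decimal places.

final bearing 218.73°

Central angle δ = d/R = 1.693138 rad.
Start latitude φ₁ = 0.816849 rad; initial bearing θ = 4.048291 rad.
Applying the spherical law of cosines for sides, sin φ₂ = sin φ₁ cos δ + cos φ₁ sin δ cos θ = -0.507715, so φ₂ = -30.512°.
Then Δλ = atan2(-0.535013, 0.248083) = -1.136612 rad, from sin θ sin δ cos φ₁ over cos δ − sin φ₁ sin φ₂.
λ₂ = 44.184° + -65.123° = -20.939°.
The forward bearing on arrival equals the back-azimuth from the destination plus 180°.
Back-azimuth from P₂ (-30.51°, -20.94°) to P₁ (46.80°, 44.18°), with Δλ' = λ₁ − λ₂ = 65.12°: atan2( sin Δλ' cos φ₁ , cos φ₂ sin φ₁ − sin φ₂ cos φ₁ cos Δλ' ) = 38.73°.
Final bearing = (38.73° + 180°) mod 360° = 218.73°.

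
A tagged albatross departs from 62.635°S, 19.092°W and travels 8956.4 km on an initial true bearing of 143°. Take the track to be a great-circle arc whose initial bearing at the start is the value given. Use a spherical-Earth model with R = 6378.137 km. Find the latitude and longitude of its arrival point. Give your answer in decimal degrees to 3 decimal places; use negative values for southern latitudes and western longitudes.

Angular distance δ = d/R = 8956.4 / 6378.137 = 1.404234 rad.
Start latitude φ₁ = -1.093187 rad; initial bearing θ = 2.495821 rad.
Applying the spherical law of cosines for sides, sin φ₂ = sin φ₁ cos δ + cos φ₁ sin δ cos θ = -0.509258, so φ₂ = -30.614°.
For the longitude increment, Δλ = atan2( sin θ sin δ cos φ₁, cos δ − sin φ₁ sin φ₂ ) = atan2(0.272800, -0.286478) = 136.401°.
Hence λ₂ = -19.092° + 136.401° = 117.309°.

latitude -30.614°, longitude 117.309°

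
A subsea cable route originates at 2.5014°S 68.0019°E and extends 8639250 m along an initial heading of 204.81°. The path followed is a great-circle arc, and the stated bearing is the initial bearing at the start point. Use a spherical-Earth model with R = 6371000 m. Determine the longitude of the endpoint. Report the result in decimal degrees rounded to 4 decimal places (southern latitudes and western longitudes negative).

longitude 1.0245°

Central angle δ = d/R = 1.356027 rad.
Start latitude φ₁ = -0.043658 rad; initial bearing θ = 3.574609 rad.
Applying the spherical law of cosines for sides, sin φ₂ = sin φ₁ cos δ + cos φ₁ sin δ cos θ = -0.895307, so φ₂ = -63.5479°.
Δλ = atan2( sin θ sin δ cos φ₁ , cos δ − sin φ₁ sin φ₂ ) = atan2(-0.409580, 0.174047) = -1.168976 rad = -66.9774°.
λ₂ = λ₁ + Δλ = 1.0245°.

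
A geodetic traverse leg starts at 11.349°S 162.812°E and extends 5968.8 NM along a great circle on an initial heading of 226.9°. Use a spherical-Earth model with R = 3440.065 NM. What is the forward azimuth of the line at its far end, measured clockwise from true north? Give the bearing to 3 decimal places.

final bearing 292.988°

The arc subtends δ = 5968.8/3440.065 = 1.735083 rad at the centre.
Converting: φ₁ = -0.198077 rad, θ = 3.960152 rad.
sin φ₂ = sin φ₁ cos δ + cos φ₁ sin δ cos θ = (-0.196785)(-0.163549) + (0.980447)(0.986535)(-0.683274) = -0.628709
φ₂ = asin(-0.628709) = -0.679892 rad = -38.955°.
Then Δλ = atan2(-0.706246, -0.287270) = -1.957113 rad, from sin θ sin δ cos φ₁ over cos δ − sin φ₁ sin φ₂.
λ₂ = λ₁ + Δλ = 50.678°.
The forward bearing on arrival equals the back-azimuth from the destination plus 180°.
Back-azimuth from P₂ (-38.955°, 50.678°) to P₁ (-11.349°, 162.812°), with Δλ' = λ₁ − λ₂ = 112.134°: atan2( sin Δλ' cos φ₁ , cos φ₂ sin φ₁ − sin φ₂ cos φ₁ cos Δλ' ) = 112.988°.
Final bearing = (112.988° + 180°) mod 360° = 292.988°.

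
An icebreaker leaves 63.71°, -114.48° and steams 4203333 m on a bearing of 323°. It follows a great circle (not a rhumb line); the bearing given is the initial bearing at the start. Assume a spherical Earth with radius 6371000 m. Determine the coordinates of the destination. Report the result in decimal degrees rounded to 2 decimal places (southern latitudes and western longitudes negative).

latitude 67.70°, longitude 141.97°

δ = 4203333/6371000 = 0.659760 rad (37.8015°).
Start latitude φ₁ = 1.111949 rad; initial bearing θ = 5.637413 rad.
sin φ₂ = sin φ₁ cos δ + cos φ₁ sin δ cos θ = (0.896564)(0.790139) + (0.442915)(0.612927)(0.798636) = 0.925219
φ₂ = asin(0.925219) = 1.181613 rad = 67.70°.
Δλ = atan2( sin θ sin δ cos φ₁ , cos δ − sin φ₁ sin φ₂ ) = atan2(-0.163377, -0.039379) = -1.807316 rad = -103.55°.
λ₂ = -114.48° + -103.55° = -218.03°, normalized to (−180°, 180°] → 141.97°.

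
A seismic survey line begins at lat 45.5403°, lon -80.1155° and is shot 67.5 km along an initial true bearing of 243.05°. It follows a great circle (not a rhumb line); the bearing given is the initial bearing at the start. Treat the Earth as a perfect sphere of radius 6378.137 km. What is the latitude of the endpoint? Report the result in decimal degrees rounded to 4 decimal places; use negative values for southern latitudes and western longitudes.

The arc subtends δ = 67.5/6378.137 = 0.010583 rad at the centre.
With φ₁ = 45.5403° = 0.794828 rad and θ = 243.05° = 4.242023 rad:
sin φ₂ = sin φ₁ cos δ + cos φ₁ sin δ cos θ = (0.713743)(0.999944) + (0.700407)(0.010583)(-0.453213) = 0.710344
φ₂ = asin(0.710344) = 0.789987 rad = 45.2629°.
Then Δλ = atan2(-0.006607, 0.492941) = -0.013403 rad, from sin θ sin δ cos φ₁ over cos δ − sin φ₁ sin φ₂.
λ₂ = λ₁ + Δλ = -80.8834°.

latitude 45.2629°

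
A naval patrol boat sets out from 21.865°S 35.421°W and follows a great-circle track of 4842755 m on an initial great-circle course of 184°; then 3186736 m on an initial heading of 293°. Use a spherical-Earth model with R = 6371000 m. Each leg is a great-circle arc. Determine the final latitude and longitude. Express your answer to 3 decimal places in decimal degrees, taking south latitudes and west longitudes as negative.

Apply the spherical direct solution leg by leg, carrying full precision between legs.
Leg 1: from (-21.865°, -35.421°), δ = 4842755/6371000 = 0.760125 rad, θ = 184° → φ = -65.203°, λ = -42.002°.
Leg 2: from (-65.203°, -42.002°), δ = 3186736/6371000 = 0.500194 rad, θ = 293° → φ = -45.889°, λ = -81.366°.

latitude -45.889°, longitude -81.366°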